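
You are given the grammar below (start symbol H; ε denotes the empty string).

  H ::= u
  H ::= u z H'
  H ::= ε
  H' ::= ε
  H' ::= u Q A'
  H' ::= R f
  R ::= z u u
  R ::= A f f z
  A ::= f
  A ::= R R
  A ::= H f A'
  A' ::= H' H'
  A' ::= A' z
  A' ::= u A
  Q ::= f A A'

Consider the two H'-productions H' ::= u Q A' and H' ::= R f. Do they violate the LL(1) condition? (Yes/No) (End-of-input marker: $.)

Yes

FIRST(u Q A') = { u } and FIRST(R f) = { f, u, z }.
Both contain u, so the two alternatives are not disjoint — LL(1) conflict.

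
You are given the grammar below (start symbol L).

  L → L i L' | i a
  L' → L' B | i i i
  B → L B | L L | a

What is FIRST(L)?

{ i }

From L → L i L': add FIRST(L) = { i }.
L → i a contributes {i}.
Union: FIRST(L) = { i }.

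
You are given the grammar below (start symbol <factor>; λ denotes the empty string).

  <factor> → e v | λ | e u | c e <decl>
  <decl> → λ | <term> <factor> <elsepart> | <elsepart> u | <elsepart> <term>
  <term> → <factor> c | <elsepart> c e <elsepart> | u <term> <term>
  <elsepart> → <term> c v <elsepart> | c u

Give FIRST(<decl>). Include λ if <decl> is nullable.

<decl> → λ contributes λ.
From <decl> → <term> <factor> <elsepart>: add FIRST(<term>) = { c, e, u }.
From <decl> → <elsepart> u: add FIRST(<elsepart>) = { c, e, u }.
From <decl> → <elsepart> <term>: add FIRST(<elsepart>) = { c, e, u }.
Union: FIRST(<decl>) = { c, e, u, λ }.

{ c, e, u, λ }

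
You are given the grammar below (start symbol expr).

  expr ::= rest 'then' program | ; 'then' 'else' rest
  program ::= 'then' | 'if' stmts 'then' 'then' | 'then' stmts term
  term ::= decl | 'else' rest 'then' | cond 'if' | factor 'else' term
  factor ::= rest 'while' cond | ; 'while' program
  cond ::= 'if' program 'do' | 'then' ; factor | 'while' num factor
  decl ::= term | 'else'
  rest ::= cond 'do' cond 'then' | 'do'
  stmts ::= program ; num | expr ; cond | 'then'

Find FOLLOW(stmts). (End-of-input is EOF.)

In program ::= 'if' stmts 'then' 'then': add FIRST('then' 'then') = { 'then' }.
In program ::= 'then' stmts term: add FIRST(term) = { 'do', 'else', 'if', 'then', 'while', ; }.
Union: FOLLOW(stmts) = { 'do', 'else', 'if', 'then', 'while', ; }.

{ 'do', 'else', 'if', 'then', 'while', ; }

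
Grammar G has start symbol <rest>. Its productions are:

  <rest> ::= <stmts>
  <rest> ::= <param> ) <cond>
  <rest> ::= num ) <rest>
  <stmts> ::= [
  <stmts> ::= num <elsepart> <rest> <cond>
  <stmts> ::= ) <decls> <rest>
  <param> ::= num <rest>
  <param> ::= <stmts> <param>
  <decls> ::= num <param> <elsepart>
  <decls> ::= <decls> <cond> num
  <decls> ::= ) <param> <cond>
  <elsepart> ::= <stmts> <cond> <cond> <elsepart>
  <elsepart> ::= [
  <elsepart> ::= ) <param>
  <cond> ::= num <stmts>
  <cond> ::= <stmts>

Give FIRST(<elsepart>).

From <elsepart> ::= <stmts> <cond> <cond> <elsepart>: add FIRST(<stmts>) = { ), [, num }.
<elsepart> ::= [ contributes {[}.
<elsepart> ::= ) <param> contributes {)}.
Union: FIRST(<elsepart>) = { ), [, num }.

{ ), [, num }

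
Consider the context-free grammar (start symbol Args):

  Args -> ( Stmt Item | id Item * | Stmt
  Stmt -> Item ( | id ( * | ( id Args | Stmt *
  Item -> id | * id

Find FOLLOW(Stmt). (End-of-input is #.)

{ #, *, id }

In Args -> ( Stmt Item: add FIRST(Item) = { *, id }.
In Args -> Stmt: Stmt is at the end, add FOLLOW(Args) = { #, *, id }.
In Stmt -> Stmt *: add FIRST(*) = { * }.
Union: FOLLOW(Stmt) = { #, *, id }.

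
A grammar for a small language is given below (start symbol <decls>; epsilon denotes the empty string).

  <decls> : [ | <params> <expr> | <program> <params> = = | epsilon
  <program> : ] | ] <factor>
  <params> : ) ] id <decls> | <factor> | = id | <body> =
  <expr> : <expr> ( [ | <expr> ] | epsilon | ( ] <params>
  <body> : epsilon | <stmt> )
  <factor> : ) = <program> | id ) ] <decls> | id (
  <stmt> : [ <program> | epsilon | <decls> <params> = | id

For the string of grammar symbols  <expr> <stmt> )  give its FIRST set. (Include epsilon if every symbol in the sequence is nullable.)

{ (, ), =, [, ], id }

Add FIRST(<expr>)\{epsilon} = { (, ] }; <expr> is nullable, continue.
Add FIRST(<stmt>)\{epsilon} = { ), =, [, ], id }; <stmt> is nullable, continue.
) is a terminal; add {)} and stop.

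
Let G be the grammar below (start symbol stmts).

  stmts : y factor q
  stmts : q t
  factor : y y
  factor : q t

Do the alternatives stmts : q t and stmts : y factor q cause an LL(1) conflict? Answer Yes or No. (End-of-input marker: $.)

FIRST(q t) = { q } and FIRST(y factor q) = { y }.
The FIRST sets are disjoint and neither alternative is nullable — no conflict.

No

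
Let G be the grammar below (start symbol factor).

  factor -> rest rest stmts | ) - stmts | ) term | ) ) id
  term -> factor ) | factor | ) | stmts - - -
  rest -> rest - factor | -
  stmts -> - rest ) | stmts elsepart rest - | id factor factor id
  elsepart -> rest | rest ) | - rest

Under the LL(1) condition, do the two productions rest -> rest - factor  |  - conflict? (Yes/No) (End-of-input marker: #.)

FIRST(rest - factor) = { - } and FIRST(-) = { - }.
Both contain -, so the two alternatives are not disjoint — LL(1) conflict.

Yes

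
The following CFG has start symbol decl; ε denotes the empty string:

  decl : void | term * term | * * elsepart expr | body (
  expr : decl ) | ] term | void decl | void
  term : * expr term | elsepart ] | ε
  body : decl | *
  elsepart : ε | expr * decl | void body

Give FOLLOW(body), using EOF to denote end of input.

In decl : body (: add FIRST(() = { ( }.
In elsepart : void body: body is at the end, add FOLLOW(elsepart) = { *, ], void }.
Union: FOLLOW(body) = { (, *, ], void }.

{ (, *, ], void }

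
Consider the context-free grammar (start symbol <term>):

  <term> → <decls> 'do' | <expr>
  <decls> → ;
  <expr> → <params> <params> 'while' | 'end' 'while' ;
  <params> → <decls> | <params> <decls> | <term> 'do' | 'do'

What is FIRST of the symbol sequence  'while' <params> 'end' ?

'while' is a terminal; add {'while'} and stop.

{ 'while' }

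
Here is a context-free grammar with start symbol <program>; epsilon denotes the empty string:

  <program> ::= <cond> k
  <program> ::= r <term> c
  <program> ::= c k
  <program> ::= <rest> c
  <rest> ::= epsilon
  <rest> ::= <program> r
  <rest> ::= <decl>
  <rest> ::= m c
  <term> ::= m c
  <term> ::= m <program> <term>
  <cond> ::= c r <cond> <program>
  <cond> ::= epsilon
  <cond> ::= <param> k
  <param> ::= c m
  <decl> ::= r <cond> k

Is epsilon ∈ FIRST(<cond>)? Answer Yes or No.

<cond> has an epsilon-production, so <cond> ⇒ epsilon.

Yes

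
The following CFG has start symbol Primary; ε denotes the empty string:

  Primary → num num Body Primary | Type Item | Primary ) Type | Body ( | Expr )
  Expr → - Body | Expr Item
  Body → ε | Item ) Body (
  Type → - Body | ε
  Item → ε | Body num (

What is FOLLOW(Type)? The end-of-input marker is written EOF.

{ EOF, ), num }

In Primary → Type Item: add FIRST(Item)\{ε} = { ), num }.
  Since Item is nullable, also add FOLLOW(Primary) = { EOF, ) }.
In Primary → Primary ) Type: Type is at the end, add FOLLOW(Primary) = { EOF, ) }.
Union: FOLLOW(Type) = { EOF, ), num }.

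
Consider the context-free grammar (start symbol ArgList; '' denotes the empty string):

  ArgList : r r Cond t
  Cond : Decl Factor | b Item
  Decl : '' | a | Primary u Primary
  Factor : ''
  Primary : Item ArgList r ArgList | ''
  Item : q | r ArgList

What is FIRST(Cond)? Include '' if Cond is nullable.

From Cond : Decl Factor: Decl, Factor nullable, take FIRST(Decl) ∪ FIRST(Factor) = { a, q, r, u }; also '' since the whole RHS is nullable.
Cond : b Item contributes {b}.
Union: FIRST(Cond) = { a, b, q, r, u, '' }.

{ a, b, q, r, u, '' }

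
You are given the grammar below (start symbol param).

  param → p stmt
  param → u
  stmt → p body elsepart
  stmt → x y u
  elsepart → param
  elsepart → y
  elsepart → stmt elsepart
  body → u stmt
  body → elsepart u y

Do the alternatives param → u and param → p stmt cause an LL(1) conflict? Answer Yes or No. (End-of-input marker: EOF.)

FIRST(u) = { u } and FIRST(p stmt) = { p }.
The FIRST sets are disjoint and neither alternative is nullable — no conflict.

No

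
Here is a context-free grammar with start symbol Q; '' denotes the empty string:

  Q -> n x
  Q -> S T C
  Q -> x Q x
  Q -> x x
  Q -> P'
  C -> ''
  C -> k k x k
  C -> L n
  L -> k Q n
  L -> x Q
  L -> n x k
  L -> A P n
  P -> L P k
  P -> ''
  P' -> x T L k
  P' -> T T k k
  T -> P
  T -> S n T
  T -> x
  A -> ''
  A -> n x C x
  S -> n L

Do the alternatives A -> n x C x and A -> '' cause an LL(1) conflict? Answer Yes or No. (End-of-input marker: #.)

Yes

FIRST(n x C x) = { n } and FIRST('') = { '' }.
The second alternative is nullable and FOLLOW(A) = { k, n, x } shares n with FIRST of the first — conflict.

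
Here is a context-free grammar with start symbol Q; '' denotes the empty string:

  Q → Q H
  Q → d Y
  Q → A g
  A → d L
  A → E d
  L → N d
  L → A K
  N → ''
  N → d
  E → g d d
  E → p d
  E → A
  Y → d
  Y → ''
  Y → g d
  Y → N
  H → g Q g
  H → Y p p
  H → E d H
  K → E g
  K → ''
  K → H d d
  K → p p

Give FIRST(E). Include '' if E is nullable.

{ d, g, p }

E → g d d contributes {g}.
E → p d contributes {p}.
From E → A: add FIRST(A) = { d, g, p }.
Union: FIRST(E) = { d, g, p }.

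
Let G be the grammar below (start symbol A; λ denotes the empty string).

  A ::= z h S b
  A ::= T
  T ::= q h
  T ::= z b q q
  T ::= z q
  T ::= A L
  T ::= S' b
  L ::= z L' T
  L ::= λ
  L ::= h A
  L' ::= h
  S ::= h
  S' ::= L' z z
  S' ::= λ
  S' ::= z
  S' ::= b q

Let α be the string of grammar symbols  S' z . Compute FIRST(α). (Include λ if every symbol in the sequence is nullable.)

{ b, h, z }

Add FIRST(S')\{λ} = { b, h, z }; S' is nullable, continue.
z is a terminal; add {z} and stop.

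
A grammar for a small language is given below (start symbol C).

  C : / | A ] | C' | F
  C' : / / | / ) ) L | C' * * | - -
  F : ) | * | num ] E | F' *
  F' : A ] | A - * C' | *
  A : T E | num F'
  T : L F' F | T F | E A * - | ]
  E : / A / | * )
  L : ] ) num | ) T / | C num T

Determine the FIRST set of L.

L : ] ) num contributes {]}.
L : ) T / contributes {)}.
From L : C num T: add FIRST(C) = { ), *, -, /, ], num }.
Union: FIRST(L) = { ), *, -, /, ], num }.

{ ), *, -, /, ], num }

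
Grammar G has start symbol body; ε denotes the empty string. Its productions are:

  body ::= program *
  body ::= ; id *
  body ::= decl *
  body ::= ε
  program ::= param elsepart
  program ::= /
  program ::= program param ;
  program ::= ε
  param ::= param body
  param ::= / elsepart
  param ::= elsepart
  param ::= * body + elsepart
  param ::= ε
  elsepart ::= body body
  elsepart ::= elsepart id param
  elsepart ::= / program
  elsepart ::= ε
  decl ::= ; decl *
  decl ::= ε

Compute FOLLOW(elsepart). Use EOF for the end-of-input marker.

In program ::= param elsepart: elsepart is at the end, add FOLLOW(program) = { *, /, ;, id }.
In param ::= / elsepart: elsepart is at the end, add FOLLOW(param) = { *, /, ;, id }.
In param ::= elsepart: elsepart is at the end, add FOLLOW(param) = { *, /, ;, id }.
In param ::= * body + elsepart: elsepart is at the end, add FOLLOW(param) = { *, /, ;, id }.
In elsepart ::= elsepart id param: add FIRST(id param) = { id }.
Union: FOLLOW(elsepart) = { *, /, ;, id }.

{ *, /, ;, id }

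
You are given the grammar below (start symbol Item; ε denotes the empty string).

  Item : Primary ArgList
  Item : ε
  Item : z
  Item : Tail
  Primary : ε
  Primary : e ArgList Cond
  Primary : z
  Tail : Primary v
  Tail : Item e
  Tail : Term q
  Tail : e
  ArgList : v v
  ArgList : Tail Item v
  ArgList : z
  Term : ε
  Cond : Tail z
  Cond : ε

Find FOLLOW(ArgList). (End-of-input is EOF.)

{ EOF, e, q, v, z }

In Item : Primary ArgList: ArgList is at the end, add FOLLOW(Item) = { EOF, e, v }.
In Primary : e ArgList Cond: add FIRST(Cond)\{ε} = { e, q, v, z }.
  Since Cond is nullable, also add FOLLOW(Primary) = { e, q, v, z }.
Union: FOLLOW(ArgList) = { EOF, e, q, v, z }.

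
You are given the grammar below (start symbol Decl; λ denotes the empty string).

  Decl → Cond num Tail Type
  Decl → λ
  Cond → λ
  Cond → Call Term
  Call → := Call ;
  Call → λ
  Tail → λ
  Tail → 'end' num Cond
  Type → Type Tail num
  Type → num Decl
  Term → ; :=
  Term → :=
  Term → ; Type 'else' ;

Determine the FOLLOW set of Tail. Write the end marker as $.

In Decl → Cond num Tail Type: add FIRST(Type) = { num }.
In Type → Type Tail num: add FIRST(num) = { num }.
Union: FOLLOW(Tail) = { num }.

{ num }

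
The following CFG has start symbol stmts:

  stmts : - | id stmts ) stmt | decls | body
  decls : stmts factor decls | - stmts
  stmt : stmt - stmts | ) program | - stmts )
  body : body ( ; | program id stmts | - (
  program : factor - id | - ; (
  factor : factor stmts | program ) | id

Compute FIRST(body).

From body : body ( ;: add FIRST(body) = { -, id }.
From body : program id stmts: add FIRST(program) = { -, id }.
body : - ( contributes {-}.
Union: FIRST(body) = { -, id }.

{ -, id }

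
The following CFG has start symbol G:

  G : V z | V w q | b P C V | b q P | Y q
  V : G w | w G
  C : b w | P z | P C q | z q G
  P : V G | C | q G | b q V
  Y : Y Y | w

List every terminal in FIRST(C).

{ b, q, w, z }

C : b w contributes {b}.
From C : P z: add FIRST(P) = { b, q, w, z }.
From C : P C q: add FIRST(P) = { b, q, w, z }.
C : z q G contributes {z}.
Union: FIRST(C) = { b, q, w, z }.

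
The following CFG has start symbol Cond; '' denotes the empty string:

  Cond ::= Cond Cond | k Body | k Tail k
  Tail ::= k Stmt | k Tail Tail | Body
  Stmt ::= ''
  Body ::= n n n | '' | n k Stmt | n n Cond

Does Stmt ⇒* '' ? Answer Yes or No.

Yes

Stmt has an ''-production, so Stmt ⇒ ''.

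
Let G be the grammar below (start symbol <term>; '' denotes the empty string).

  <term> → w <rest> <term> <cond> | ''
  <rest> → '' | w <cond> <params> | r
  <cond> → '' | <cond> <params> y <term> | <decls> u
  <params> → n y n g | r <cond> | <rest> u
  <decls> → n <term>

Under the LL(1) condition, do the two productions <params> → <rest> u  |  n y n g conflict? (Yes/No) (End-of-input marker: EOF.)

FIRST(<rest> u) = { r, u, w } and FIRST(n y n g) = { n }.
The FIRST sets are disjoint and neither alternative is nullable — no conflict.

No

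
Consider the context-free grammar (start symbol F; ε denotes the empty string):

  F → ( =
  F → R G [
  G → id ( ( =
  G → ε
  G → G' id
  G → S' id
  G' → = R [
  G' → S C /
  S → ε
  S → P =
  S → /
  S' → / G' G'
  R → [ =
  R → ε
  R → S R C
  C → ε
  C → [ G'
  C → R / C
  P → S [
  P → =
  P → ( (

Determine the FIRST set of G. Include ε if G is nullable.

{ (, /, =, [, id, ε }

G → id ( ( = contributes {id}.
G → ε contributes ε.
From G → G' id: add FIRST(G') = { (, /, =, [ }.
From G → S' id: add FIRST(S') = { / }.
Union: FIRST(G) = { (, /, =, [, id, ε }.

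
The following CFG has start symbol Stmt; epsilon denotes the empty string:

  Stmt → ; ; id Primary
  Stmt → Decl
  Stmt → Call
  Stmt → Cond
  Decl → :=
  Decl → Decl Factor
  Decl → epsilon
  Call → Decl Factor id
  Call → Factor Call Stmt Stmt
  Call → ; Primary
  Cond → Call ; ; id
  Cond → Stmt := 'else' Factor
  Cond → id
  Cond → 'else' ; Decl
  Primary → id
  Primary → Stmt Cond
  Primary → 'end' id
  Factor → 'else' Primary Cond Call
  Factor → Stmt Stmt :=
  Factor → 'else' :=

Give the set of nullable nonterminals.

{ Decl, Stmt }

Directly nullable (have an epsilon-production): Decl.
Stmt → Decl with every symbol nullable, so Stmt is nullable.
No other nonterminal has a production whose RHS symbols are all nullable.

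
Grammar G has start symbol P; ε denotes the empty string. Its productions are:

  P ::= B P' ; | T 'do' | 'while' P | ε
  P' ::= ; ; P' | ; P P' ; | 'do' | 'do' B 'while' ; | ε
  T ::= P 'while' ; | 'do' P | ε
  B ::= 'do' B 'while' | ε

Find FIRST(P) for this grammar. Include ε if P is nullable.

{ 'do', 'while', ;, ε }

From P ::= B P' ;: B, P' nullable, take FIRST(B) ∪ FIRST(P') ∪ {;} = { 'do', ; }.
From P ::= T 'do': T nullable, take FIRST(T) ∪ {'do'} = { 'do', 'while', ; }.
P ::= 'while' P contributes {'while'}.
P ::= ε contributes ε.
Union: FIRST(P) = { 'do', 'while', ;, ε }.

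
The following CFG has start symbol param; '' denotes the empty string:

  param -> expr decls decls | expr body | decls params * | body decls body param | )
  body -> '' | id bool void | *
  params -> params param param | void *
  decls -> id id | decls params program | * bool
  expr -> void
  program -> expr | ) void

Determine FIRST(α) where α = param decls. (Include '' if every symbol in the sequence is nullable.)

{ ), *, id, void }

Add FIRST(param) = { ), *, id, void }; param is not nullable, stop.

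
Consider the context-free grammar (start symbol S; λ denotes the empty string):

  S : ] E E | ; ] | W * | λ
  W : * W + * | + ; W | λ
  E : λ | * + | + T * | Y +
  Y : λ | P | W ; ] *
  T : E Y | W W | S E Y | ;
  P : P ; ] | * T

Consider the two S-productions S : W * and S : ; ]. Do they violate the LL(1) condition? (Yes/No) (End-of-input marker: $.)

FIRST(W *) = { *, + } and FIRST(; ]) = { ; }.
The FIRST sets are disjoint and neither alternative is nullable — no conflict.

No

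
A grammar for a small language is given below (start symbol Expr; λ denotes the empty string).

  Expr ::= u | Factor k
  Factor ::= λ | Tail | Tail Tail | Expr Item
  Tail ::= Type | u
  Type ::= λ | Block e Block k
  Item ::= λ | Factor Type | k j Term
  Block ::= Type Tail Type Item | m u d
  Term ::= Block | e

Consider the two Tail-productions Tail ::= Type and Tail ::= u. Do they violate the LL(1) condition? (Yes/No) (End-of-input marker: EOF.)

Yes

FIRST(Type) = { e, k, m, u, λ } and FIRST(u) = { u }.
Both contain u, so the two alternatives are not disjoint — LL(1) conflict.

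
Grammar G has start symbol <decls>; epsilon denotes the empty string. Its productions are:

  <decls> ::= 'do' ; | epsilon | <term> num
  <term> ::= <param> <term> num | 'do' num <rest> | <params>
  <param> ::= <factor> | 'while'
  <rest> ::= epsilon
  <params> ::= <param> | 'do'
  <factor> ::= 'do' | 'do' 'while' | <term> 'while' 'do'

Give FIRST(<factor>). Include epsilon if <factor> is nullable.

{ 'do', 'while' }

<factor> ::= 'do' contributes {'do'}.
<factor> ::= 'do' 'while' contributes {'do'}.
From <factor> ::= <term> 'while' 'do': add FIRST(<term>) = { 'do', 'while' }.
Union: FIRST(<factor>) = { 'do', 'while' }.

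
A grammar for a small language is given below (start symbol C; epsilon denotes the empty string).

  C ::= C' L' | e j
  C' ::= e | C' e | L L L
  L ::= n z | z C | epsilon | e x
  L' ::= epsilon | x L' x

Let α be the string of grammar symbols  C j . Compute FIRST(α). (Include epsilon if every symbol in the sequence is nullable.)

{ e, j, n, x, z }

Add FIRST(C)\{epsilon} = { e, n, x, z }; C is nullable, continue.
j is a terminal; add {j} and stop.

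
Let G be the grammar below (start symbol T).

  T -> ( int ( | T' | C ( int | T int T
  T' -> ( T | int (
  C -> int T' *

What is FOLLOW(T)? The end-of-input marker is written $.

T is the start symbol, so $ ∈ FOLLOW(T).
In T -> T int T: add FIRST(int T) = { int }.
In T -> T int T: T is at the end, add FOLLOW(T) = { $, *, int }.
In T' -> ( T: T is at the end, add FOLLOW(T') = { $, *, int }.
Union: FOLLOW(T) = { $, *, int }.

{ $, *, int }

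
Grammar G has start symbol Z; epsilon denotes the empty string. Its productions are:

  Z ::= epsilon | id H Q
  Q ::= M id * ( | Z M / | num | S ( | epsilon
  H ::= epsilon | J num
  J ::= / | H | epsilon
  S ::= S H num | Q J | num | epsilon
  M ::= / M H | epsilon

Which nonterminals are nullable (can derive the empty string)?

{ H, J, M, Q, S, Z }

Directly nullable (have an epsilon-production): Z, Q, H, J, S, M.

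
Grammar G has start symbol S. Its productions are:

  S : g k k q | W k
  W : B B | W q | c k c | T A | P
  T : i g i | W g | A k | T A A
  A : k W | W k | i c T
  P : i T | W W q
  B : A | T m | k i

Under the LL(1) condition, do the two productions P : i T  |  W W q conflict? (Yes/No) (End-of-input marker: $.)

FIRST(i T) = { i } and FIRST(W W q) = { c, i, k }.
Both contain i, so the two alternatives are not disjoint — LL(1) conflict.

Yes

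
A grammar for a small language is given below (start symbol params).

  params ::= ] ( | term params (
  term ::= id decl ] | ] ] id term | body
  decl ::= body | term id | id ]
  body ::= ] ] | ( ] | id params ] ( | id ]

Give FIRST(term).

term ::= id decl ] contributes {id}.
term ::= ] ] id term contributes {]}.
From term ::= body: add FIRST(body) = { (, ], id }.
Union: FIRST(term) = { (, ], id }.

{ (, ], id }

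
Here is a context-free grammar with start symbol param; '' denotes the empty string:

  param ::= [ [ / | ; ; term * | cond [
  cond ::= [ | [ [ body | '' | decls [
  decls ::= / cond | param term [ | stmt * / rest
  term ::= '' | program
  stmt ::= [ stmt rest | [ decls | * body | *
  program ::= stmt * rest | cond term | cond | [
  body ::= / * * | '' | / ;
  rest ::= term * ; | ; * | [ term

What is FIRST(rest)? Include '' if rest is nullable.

From rest ::= term * ;: term nullable, take FIRST(term) ∪ {*} = { *, /, ;, [ }.
rest ::= ; * contributes {;}.
rest ::= [ term contributes {[}.
Union: FIRST(rest) = { *, /, ;, [ }.

{ *, /, ;, [ }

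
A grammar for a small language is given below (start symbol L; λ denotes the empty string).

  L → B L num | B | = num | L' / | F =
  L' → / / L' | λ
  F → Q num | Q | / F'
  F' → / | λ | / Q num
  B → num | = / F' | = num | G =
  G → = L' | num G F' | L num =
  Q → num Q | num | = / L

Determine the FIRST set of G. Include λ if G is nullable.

{ /, =, num }

G → = L' contributes {=}.
G → num G F' contributes {num}.
From G → L num =: add FIRST(L) = { /, =, num }.
Union: FIRST(G) = { /, =, num }.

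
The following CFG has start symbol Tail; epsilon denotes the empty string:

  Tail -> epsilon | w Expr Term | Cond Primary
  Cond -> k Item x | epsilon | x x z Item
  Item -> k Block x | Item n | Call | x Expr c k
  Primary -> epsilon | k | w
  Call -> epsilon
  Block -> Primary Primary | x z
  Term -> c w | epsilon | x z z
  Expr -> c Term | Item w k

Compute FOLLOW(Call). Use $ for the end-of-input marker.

In Item -> Call: Call is at the end, add FOLLOW(Item) = { $, k, n, w, x }.
Union: FOLLOW(Call) = { $, k, n, w, x }.

{ $, k, n, w, x }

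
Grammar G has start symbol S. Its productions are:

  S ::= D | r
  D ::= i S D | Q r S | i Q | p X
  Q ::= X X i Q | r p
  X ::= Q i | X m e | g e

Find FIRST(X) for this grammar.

{ g, r }

From X ::= Q i: add FIRST(Q) = { g, r }.
From X ::= X m e: add FIRST(X) = { g, r }.
X ::= g e contributes {g}.
Union: FIRST(X) = { g, r }.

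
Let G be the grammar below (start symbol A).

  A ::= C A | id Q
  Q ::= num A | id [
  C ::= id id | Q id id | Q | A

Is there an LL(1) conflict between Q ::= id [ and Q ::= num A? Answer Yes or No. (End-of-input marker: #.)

No

FIRST(id [) = { id } and FIRST(num A) = { num }.
The FIRST sets are disjoint and neither alternative is nullable — no conflict.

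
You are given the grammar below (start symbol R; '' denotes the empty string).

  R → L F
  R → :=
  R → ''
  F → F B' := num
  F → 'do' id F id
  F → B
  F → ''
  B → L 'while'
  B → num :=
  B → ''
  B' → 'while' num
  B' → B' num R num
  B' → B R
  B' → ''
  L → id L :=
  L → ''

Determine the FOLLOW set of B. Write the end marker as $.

{ $, 'do', 'while', :=, id, num }

In F → B: B is at the end, add FOLLOW(F) = { $, 'do', 'while', :=, id, num }.
In B' → B R: add FIRST(R)\{''} = { 'do', 'while', :=, id, num }.
  Since R is nullable, also add FOLLOW(B') = { :=, num }.
Union: FOLLOW(B) = { $, 'do', 'while', :=, id, num }.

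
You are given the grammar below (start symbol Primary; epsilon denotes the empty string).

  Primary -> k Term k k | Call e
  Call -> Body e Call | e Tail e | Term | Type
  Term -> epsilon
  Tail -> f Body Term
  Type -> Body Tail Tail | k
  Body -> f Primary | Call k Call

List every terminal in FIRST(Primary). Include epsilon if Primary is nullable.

{ e, f, k }

Primary -> k Term k k contributes {k}.
From Primary -> Call e: Call nullable, take FIRST(Call) ∪ {e} = { e, f, k }.
Union: FIRST(Primary) = { e, f, k }.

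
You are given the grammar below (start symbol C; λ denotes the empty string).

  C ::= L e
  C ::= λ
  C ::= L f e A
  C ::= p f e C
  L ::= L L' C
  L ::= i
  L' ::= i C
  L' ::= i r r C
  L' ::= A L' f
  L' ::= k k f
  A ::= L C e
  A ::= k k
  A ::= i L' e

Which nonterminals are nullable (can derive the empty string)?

{ C }

Directly nullable (have an λ-production): C.
No other nonterminal has a production whose RHS symbols are all nullable.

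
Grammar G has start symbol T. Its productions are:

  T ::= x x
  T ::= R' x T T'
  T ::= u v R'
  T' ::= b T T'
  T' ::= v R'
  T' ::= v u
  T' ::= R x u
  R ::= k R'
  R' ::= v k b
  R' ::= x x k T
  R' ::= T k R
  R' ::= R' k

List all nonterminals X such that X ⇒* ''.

{ } (none)

No nonterminal has an empty production or an RHS whose symbols are all nullable.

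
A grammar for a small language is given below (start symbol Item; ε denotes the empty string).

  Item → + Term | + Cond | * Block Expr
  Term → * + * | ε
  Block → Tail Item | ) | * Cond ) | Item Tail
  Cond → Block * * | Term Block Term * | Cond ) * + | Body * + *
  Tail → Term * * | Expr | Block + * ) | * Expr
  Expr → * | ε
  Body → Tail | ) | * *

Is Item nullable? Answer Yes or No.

No

Nullable nonterminals: Body, Expr, Tail, Term.
No production of Item has an RHS whose symbols are all nullable, so Item is not nullable.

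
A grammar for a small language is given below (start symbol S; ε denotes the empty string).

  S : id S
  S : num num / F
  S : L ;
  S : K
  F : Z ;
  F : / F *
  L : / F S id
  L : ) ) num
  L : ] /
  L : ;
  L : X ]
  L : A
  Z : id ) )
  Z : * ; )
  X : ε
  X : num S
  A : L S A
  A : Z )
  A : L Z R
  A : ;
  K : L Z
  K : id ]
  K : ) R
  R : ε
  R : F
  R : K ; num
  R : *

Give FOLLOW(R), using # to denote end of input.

{ #, ), *, /, ;, ], id, num }

In A : L Z R: R is at the end, add FOLLOW(A) = { ), *, /, ;, ], id, num }.
In K : ) R: R is at the end, add FOLLOW(K) = { #, ), *, /, ;, ], id, num }.
Union: FOLLOW(R) = { #, ), *, /, ;, ], id, num }.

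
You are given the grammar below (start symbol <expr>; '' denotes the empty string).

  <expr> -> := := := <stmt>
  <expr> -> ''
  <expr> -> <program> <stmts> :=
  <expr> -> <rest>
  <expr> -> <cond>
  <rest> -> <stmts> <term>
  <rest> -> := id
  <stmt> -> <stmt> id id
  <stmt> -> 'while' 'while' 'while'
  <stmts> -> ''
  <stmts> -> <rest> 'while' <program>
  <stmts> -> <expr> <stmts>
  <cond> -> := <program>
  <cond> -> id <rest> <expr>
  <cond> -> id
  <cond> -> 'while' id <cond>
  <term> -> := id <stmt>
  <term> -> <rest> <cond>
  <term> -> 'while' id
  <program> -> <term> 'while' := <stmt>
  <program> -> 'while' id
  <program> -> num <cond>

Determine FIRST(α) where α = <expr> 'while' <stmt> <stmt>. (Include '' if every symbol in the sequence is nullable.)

Add FIRST(<expr>)\{''} = { 'while', :=, id, num }; <expr> is nullable, continue.
'while' is a terminal; add {'while'} and stop.

{ 'while', :=, id, num }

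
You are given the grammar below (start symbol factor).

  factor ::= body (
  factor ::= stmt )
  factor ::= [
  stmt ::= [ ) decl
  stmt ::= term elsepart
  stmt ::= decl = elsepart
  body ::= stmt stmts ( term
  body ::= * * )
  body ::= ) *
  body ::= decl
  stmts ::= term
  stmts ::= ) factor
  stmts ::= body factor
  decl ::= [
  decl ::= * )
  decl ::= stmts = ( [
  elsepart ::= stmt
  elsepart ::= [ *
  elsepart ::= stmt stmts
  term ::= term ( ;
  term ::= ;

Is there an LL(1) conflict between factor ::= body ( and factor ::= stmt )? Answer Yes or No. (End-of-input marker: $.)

FIRST(body () = { ), *, ;, [ } and FIRST(stmt )) = { ), *, ;, [ }.
Both contain ), so the two alternatives are not disjoint — LL(1) conflict.

Yes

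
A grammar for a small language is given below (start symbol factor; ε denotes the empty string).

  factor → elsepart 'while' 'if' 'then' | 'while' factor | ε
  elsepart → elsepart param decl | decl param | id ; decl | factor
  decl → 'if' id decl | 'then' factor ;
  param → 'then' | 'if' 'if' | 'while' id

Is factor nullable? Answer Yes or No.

Yes

factor has an ε-production, so factor ⇒ ε.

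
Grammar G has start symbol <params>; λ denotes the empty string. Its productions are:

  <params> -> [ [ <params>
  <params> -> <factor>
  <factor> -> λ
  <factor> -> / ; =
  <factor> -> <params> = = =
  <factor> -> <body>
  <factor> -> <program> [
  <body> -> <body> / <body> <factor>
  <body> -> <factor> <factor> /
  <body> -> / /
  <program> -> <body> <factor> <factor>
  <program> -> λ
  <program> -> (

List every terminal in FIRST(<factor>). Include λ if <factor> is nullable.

<factor> -> λ contributes λ.
<factor> -> / ; = contributes {/}.
From <factor> -> <params> = = =: <params> nullable, take FIRST(<params>) ∪ {=} = { (, /, =, [ }.
From <factor> -> <body>: add FIRST(<body>) = { (, /, =, [ }.
From <factor> -> <program> [: <program> nullable, take FIRST(<program>) ∪ {[} = { (, /, =, [ }.
Union: FIRST(<factor>) = { (, /, =, [, λ }.

{ (, /, =, [, λ }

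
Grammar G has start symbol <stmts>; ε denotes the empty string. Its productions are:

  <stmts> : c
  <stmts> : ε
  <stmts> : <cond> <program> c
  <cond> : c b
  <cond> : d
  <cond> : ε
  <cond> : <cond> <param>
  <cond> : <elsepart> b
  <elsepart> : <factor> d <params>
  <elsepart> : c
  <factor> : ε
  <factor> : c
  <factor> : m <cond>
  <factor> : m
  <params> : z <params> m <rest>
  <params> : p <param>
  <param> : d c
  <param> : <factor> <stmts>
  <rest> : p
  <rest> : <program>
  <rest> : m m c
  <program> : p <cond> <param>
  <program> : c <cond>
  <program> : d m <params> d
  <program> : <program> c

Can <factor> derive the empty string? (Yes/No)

<factor> has an ε-production, so <factor> ⇒ ε.

Yes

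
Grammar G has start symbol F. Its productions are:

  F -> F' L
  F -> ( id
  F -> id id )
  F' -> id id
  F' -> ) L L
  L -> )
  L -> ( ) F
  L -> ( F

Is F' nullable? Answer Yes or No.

No nonterminal in this grammar is nullable.
No production of F' has an RHS whose symbols are all nullable, so F' is not nullable.

No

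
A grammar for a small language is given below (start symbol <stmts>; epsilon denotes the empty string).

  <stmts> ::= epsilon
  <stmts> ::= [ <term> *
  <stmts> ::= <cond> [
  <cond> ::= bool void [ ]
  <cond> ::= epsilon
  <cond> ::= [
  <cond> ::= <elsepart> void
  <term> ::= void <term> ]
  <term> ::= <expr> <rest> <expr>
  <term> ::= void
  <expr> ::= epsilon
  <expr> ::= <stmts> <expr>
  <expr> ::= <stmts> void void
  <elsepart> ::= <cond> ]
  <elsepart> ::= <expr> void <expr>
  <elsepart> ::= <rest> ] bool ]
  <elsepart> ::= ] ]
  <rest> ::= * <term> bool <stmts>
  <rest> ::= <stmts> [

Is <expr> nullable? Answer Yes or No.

Yes

<expr> has an epsilon-production, so <expr> ⇒ epsilon.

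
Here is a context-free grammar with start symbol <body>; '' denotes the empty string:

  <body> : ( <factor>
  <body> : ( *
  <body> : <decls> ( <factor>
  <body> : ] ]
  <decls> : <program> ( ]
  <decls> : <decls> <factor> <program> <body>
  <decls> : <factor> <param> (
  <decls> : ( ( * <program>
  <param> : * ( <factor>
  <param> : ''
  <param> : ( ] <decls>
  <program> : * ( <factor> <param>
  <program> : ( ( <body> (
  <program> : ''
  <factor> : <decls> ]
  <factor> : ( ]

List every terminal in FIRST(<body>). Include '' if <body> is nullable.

<body> : ( <factor> contributes {(}.
<body> : ( * contributes {(}.
From <body> : <decls> ( <factor>: add FIRST(<decls>) = { (, * }.
<body> : ] ] contributes {]}.
Union: FIRST(<body>) = { (, *, ] }.

{ (, *, ] }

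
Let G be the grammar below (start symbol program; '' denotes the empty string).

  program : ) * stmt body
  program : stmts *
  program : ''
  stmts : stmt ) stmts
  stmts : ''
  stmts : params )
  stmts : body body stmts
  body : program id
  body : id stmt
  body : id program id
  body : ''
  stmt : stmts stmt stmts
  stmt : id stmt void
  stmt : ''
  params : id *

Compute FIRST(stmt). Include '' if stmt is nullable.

{ ), *, id, '' }

From stmt : stmts stmt stmts: stmts, stmt, stmts nullable, take FIRST(stmts) ∪ FIRST(stmt) ∪ FIRST(stmts) = { ), *, id }; also '' since the whole RHS is nullable.
stmt : id stmt void contributes {id}.
stmt : '' contributes ''.
Union: FIRST(stmt) = { ), *, id, '' }.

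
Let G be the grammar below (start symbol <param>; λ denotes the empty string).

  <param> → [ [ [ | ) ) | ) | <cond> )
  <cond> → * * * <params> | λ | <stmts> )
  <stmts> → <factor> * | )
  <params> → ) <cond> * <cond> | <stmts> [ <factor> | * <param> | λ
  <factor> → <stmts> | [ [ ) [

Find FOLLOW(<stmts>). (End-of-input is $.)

{ ), *, [ }

In <cond> → <stmts> ): add FIRST()) = { ) }.
In <params> → <stmts> [ <factor>: add FIRST([ <factor>) = { [ }.
In <factor> → <stmts>: <stmts> is at the end, add FOLLOW(<factor>) = { ), * }.
Union: FOLLOW(<stmts>) = { ), *, [ }.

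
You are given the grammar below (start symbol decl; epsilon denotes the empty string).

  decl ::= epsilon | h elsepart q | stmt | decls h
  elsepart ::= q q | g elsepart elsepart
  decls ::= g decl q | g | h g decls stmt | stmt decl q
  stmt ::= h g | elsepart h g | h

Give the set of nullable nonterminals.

{ decl }

Directly nullable (have an epsilon-production): decl.
No other nonterminal has a production whose RHS symbols are all nullable.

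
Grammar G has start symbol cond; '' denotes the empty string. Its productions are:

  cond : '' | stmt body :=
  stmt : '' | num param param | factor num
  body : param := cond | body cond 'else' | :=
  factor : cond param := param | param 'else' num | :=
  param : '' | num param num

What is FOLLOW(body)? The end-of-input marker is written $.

{ 'else', :=, num }

In cond : stmt body :=: add FIRST(:=) = { := }.
In body : body cond 'else': add FIRST(cond 'else') = { 'else', :=, num }.
Union: FOLLOW(body) = { 'else', :=, num }.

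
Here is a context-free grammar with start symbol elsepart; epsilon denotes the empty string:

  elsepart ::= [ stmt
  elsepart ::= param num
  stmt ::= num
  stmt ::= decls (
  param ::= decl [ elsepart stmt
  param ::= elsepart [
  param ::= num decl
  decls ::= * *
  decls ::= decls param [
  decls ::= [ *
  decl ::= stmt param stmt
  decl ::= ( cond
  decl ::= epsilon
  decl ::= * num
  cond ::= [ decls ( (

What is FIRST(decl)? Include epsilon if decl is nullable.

{ (, *, [, num, epsilon }

From decl ::= stmt param stmt: add FIRST(stmt) = { *, [, num }.
decl ::= ( cond contributes {(}.
decl ::= epsilon contributes epsilon.
decl ::= * num contributes {*}.
Union: FIRST(decl) = { (, *, [, num, epsilon }.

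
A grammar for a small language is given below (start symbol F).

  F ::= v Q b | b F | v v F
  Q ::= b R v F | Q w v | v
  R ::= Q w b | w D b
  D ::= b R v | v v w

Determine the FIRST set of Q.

Q ::= b R v F contributes {b}.
From Q ::= Q w v: add FIRST(Q) = { b, v }.
Q ::= v contributes {v}.
Union: FIRST(Q) = { b, v }.

{ b, v }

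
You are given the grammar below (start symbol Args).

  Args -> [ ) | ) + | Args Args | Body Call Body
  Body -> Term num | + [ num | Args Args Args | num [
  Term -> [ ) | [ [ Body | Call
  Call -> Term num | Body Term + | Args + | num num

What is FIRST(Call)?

{ ), +, [, num }

From Call -> Term num: add FIRST(Term) = { ), +, [, num }.
From Call -> Body Term +: add FIRST(Body) = { ), +, [, num }.
From Call -> Args +: add FIRST(Args) = { ), +, [, num }.
Call -> num num contributes {num}.
Union: FIRST(Call) = { ), +, [, num }.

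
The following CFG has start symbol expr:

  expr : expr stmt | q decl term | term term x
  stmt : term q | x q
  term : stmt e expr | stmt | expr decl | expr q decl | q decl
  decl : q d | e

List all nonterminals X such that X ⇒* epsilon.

No nonterminal has an empty production or an RHS whose symbols are all nullable.

{ } (none)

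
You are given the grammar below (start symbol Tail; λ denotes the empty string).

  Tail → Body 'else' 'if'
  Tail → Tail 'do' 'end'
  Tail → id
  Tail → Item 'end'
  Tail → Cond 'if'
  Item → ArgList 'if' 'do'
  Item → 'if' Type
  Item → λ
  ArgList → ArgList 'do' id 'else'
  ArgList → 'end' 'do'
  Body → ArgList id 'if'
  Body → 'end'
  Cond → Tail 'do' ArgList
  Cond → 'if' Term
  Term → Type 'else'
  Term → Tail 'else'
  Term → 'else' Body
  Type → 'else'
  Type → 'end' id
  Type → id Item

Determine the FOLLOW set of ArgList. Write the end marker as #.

{ 'do', 'if', id }

In Item → ArgList 'if' 'do': add FIRST('if' 'do') = { 'if' }.
In ArgList → ArgList 'do' id 'else': add FIRST('do' id 'else') = { 'do' }.
In Body → ArgList id 'if': add FIRST(id 'if') = { id }.
In Cond → Tail 'do' ArgList: ArgList is at the end, add FOLLOW(Cond) = { 'if' }.
Union: FOLLOW(ArgList) = { 'do', 'if', id }.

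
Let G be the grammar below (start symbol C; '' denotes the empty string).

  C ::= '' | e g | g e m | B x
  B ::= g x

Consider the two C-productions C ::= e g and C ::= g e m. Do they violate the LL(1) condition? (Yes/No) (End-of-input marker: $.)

FIRST(e g) = { e } and FIRST(g e m) = { g }.
The FIRST sets are disjoint and neither alternative is nullable — no conflict.

No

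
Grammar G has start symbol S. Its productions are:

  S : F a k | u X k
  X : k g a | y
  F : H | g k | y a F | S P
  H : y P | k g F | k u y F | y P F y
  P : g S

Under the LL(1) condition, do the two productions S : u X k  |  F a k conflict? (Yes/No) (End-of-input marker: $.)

Yes

FIRST(u X k) = { u } and FIRST(F a k) = { g, k, u, y }.
Both contain u, so the two alternatives are not disjoint — LL(1) conflict.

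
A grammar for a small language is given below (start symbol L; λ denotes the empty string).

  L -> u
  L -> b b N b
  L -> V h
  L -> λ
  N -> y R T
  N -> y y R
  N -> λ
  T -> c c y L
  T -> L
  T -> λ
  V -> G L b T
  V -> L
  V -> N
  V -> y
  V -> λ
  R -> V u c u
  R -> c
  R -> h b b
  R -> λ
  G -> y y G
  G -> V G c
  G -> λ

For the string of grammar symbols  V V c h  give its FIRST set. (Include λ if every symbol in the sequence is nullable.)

Add FIRST(V)\{λ} = { b, c, h, u, y }; V is nullable, continue.
Add FIRST(V)\{λ} = { b, c, h, u, y }; V is nullable, continue.
c is a terminal; add {c} and stop.

{ b, c, h, u, y }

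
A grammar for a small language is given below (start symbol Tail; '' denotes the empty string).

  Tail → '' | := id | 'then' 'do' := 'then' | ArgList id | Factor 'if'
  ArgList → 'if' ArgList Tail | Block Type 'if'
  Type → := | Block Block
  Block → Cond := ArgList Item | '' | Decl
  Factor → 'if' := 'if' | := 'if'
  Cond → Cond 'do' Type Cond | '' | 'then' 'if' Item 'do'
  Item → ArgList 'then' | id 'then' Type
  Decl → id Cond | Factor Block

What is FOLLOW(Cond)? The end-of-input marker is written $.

In Block → Cond := ArgList Item: add FIRST(:= ArgList Item) = { := }.
In Cond → Cond 'do' Type Cond: add FIRST('do' Type Cond) = { 'do' }.
In Cond → Cond 'do' Type Cond: Cond is at the end, add FOLLOW(Cond) = { 'do', 'if', 'then', :=, id }.
In Decl → id Cond: Cond is at the end, add FOLLOW(Decl) = { 'do', 'if', 'then', :=, id }.
Union: FOLLOW(Cond) = { 'do', 'if', 'then', :=, id }.

{ 'do', 'if', 'then', :=, id }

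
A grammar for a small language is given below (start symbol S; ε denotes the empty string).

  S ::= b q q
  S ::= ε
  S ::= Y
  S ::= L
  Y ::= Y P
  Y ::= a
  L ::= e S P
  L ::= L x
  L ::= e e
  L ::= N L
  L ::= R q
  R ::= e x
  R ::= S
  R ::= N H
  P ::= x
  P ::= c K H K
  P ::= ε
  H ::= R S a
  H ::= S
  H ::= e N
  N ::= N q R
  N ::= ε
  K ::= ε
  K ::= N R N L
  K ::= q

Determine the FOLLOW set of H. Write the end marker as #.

{ #, a, b, c, e, q, x }

In R ::= N H: H is at the end, add FOLLOW(R) = { #, a, b, c, e, q, x }.
In P ::= c K H K: add FIRST(K)\{ε} = { a, b, e, q }.
  Since K is nullable, also add FOLLOW(P) = { #, a, b, c, e, q, x }.
Union: FOLLOW(H) = { #, a, b, c, e, q, x }.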